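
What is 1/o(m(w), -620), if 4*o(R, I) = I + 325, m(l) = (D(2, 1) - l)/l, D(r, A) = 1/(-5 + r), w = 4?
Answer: -4/295 ≈ -0.013559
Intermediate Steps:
m(l) = (-1/3 - l)/l (m(l) = (1/(-5 + 2) - l)/l = (1/(-3) - l)/l = (-1/3 - l)/l)
o(R, I) = 325/4 + I/4 (o(R, I) = (I + 325)/4 = (325 + I)/4 = 325/4 + I/4)
1/o(m(w), -620) = 1/(325/4 + (1/4)*(-620)) = 1/(325/4 - 155) = 1/(-295/4) = -4/295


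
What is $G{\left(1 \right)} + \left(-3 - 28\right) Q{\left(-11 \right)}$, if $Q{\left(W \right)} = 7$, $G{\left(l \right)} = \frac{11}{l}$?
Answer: $-206$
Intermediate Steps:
$G{\left(1 \right)} + \left(-3 - 28\right) Q{\left(-11 \right)} = \frac{11}{1} + \left(-3 - 28\right) 7 = 11 \cdot 1 + \left(-3 - 28\right) 7 = 11 - 217 = -206$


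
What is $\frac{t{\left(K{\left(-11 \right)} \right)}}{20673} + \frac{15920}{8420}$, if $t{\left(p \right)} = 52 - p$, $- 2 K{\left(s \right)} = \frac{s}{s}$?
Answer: $\frac{10985207}{5802222} \approx 1.8933$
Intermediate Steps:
$K{\left(s \right)} = - \frac{1}{2}$ ($K{\left(s \right)} = - \frac{s \frac{1}{s}}{2} = \left(- \frac{1}{2}\right) 1 = - \frac{1}{2}$)
$\frac{t{\left(K{\left(-11 \right)} \right)}}{20673} + \frac{15920}{8420} = \frac{52 - - \frac{1}{2}}{20673} + \frac{15920}{8420} = \left(52 + \frac{1}{2}\right) \frac{1}{20673} + 15920 \cdot \frac{1}{8420} = \frac{105}{2} \cdot \frac{1}{20673} + \frac{796}{421} = \frac{35}{13782} + \frac{796}{421} = \frac{10985207}{5802222}$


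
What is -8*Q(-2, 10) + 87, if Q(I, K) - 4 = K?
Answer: -25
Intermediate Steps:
Q(I, K) = 4 + K
-8*Q(-2, 10) + 87 = -8*(4 + 10) + 87 = -8*14 + 87 = -112 + 87 = -25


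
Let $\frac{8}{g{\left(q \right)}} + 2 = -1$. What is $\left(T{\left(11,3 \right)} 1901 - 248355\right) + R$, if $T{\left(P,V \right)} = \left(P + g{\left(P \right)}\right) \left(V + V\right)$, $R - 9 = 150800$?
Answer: $-2496$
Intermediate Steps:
$R = 150809$ ($R = 9 + 150800 = 150809$)
$g{\left(q \right)} = - \frac{8}{3}$ ($g{\left(q \right)} = \frac{8}{-2 - 1} = \frac{8}{-3} = 8 \left(- \frac{1}{3}\right) = - \frac{8}{3}$)
$T{\left(P,V \right)} = 2 V \left(- \frac{8}{3} + P\right)$ ($T{\left(P,V \right)} = \left(P - \frac{8}{3}\right) \left(V + V\right) = \left(- \frac{8}{3} + P\right) 2 V = 2 V \left(- \frac{8}{3} + P\right)$)
$\left(T{\left(11,3 \right)} 1901 - 248355\right) + R = \left(\frac{2}{3} \cdot 3 \left(-8 + 3 \cdot 11\right) 1901 - 248355\right) + 150809 = \left(\frac{2}{3} \cdot 3 \left(-8 + 33\right) 1901 - 248355\right) + 150809 = \left(\frac{2}{3} \cdot 3 \cdot 25 \cdot 1901 - 248355\right) + 150809 = \left(50 \cdot 1901 - 248355\right) + 150809 = \left(95050 - 248355\right) + 150809 = -153305 + 150809 = -2496$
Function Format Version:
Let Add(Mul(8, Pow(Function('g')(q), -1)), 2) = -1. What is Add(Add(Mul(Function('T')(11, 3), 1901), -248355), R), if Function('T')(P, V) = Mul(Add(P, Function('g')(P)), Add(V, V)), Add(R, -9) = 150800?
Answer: -2496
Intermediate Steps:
R = 150809 (R = Add(9, 150800) = 150809)
Function('g')(q) = Rational(-8, 3) (Function('g')(q) = Mul(8, Pow(Add(-2, -1), -1)) = Mul(8, Pow(-3, -1)) = Mul(8, Rational(-1, 3)) = Rational(-8, 3))
Function('T')(P, V) = Mul(2, V, Add(Rational(-8, 3), P)) (Function('T')(P, V) = Mul(Add(P, Rational(-8, 3)), Add(V, V)) = Mul(Add(Rational(-8, 3), P), Mul(2, V)) = Mul(2, V, Add(Rational(-8, 3), P)))
Add(Add(Mul(Function('T')(11, 3), 1901), -248355), R) = Add(Add(Mul(Mul(Rational(2, 3), 3, Add(-8, Mul(3, 11))), 1901), -248355), 150809) = Add(Add(Mul(Mul(Rational(2, 3), 3, Add(-8, 33)), 1901), -248355), 150809) = Add(Add(Mul(Mul(Rational(2, 3), 3, 25), 1901), -248355), 150809) = Add(Add(Mul(50, 1901), -248355), 150809) = Add(Add(95050, -248355), 150809) = Add(-153305, 150809) = -2496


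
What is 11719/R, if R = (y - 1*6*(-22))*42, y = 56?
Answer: 11719/7896 ≈ 1.4842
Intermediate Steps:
R = 7896 (R = (56 - 1*6*(-22))*42 = (56 - 6*(-22))*42 = (56 + 132)*42 = 188*42 = 7896)
11719/R = 11719/7896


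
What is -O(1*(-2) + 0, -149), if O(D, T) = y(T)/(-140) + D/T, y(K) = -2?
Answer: -289/10430 ≈ -0.027709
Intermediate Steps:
O(D, T) = 1/70 + D/T (O(D, T) = -2/(-140) + D/T = -2*(-1/140) + D/T = 1/70 + D/T)
-O(1*(-2) + 0, -149) = -((1*(-2) + 0) + (1/70)*(-149))/(-149) = -(-1)*((-2 + 0) - 149/70)/149 = -(-1)*(-2 - 149/70)/149 = -(-1)*(-289)/(149*70) = -1*289/10430 = -289/10430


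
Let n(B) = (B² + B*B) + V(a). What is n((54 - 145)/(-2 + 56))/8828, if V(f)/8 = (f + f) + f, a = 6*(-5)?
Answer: -1041479/12871224 ≈ -0.080915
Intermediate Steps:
a = -30
V(f) = 24*f (V(f) = 8*((f + f) + f) = 8*(2*f + f) = 8*(3*f) = 24*f)
n(B) = -720 + 2*B² (n(B) = (B² + B*B) + 24*(-30) = (B² + B²) - 720 = 2*B² - 720 = -720 + 2*B²)
n((54 - 145)/(-2 + 56))/8828 = (-720 + 2*((54 - 145)/(-2 + 56))²)/8828 = (-720 + 2*(-91/54)²)*(1/8828) = (-720 + 2*(8281/2916))*(1/8828) = (-720 + 8281/1458)*(1/8828) = -1041479/1458*1/8828 = -1041479/12871224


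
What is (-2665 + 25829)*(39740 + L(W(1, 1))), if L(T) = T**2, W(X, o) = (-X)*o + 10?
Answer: 922413644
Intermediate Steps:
W(X, o) = 10 - X*o (W(X, o) = -X*o + 10 = 10 - X*o)
(-2665 + 25829)*(39740 + L(W(1, 1))) = (-2665 + 25829)*(39740 + (10 - 1*1*1)**2) = 23164*(39740 + (10 - 1)**2) = 23164*(39740 + 9**2) = 23164*(39740 + 81) = 23164*39821 = 922413644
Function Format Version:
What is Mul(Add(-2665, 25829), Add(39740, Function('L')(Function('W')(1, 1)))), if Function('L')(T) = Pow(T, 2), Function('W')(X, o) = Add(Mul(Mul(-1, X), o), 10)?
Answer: 922413644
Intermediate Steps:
Function('W')(X, o) = Add(10, Mul(-1, X, o)) (Function('W')(X, o) = Add(Mul(-1, X, o), 10) = Add(10, Mul(-1, X, o)))
Mul(Add(-2665, 25829), Add(39740, Function('L')(Function('W')(1, 1)))) = Mul(Add(-2665, 25829), Add(39740, Pow(Add(10, Mul(-1, 1, 1)), 2))) = Mul(23164, Add(39740, Pow(Add(10, -1), 2))) = Mul(23164, Add(39740, Pow(9, 2))) = Mul(23164, Add(39740, 81)) = Mul(23164, 39821) = 922413644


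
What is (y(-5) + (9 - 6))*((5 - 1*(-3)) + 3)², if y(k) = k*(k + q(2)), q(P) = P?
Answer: 2178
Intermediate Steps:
y(k) = k*(2 + k) (y(k) = k*(k + 2) = k*(2 + k))
(y(-5) + (9 - 6))*((5 - 1*(-3)) + 3)² = (-5*(2 - 5) + (9 - 6))*((5 - 1*(-3)) + 3)² = (-5*(-3) + 3)*((5 + 3) + 3)² = (15 + 3)*(8 + 3)² = 18*11² = 18*121 = 2178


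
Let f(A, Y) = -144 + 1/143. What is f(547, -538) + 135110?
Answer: 19300139/143 ≈ 1.3497e+5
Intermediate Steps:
f(A, Y) = -20591/143 (f(A, Y) = -144 + 1/143 = -20591/143)
f(547, -538) + 135110 = -20591/143 + 135110 = 19300139/143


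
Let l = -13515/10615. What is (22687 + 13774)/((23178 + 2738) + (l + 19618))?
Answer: 77406703/96665979 ≈ 0.80077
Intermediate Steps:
l = -2703/2123 (l = -13515*1/10615 = -2703/2123 ≈ -1.2732)
(22687 + 13774)/((23178 + 2738) + (l + 19618)) = (22687 + 13774)/((23178 + 2738) + (-2703/2123 + 19618)) = 36461/(25916 + 41646311/2123) = 36461/(96665979/2123) = 36461*(2123/96665979) = 77406703/96665979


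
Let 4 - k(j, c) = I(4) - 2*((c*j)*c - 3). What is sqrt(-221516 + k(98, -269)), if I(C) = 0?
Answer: sqrt(13961238) ≈ 3736.5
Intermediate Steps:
k(j, c) = -2 + 2*j*c**2 (k(j, c) = 4 - (0 - 2*((c*j)*c - 3)) = 4 - (0 - 2*(j*c**2 - 3)) = 4 - (0 - 2*(-3 + j*c**2)) = 4 - (0 + (6 - 2*j*c**2)) = 4 - (6 - 2*j*c**2) = 4 + (-6 + 2*j*c**2) = -2 + 2*j*c**2)
sqrt(-221516 + k(98, -269)) = sqrt(-221516 + (-2 + 2*98*(-269)**2)) = sqrt(-221516 + (-2 + 2*98*72361)) = sqrt(-221516 + (-2 + 14182756)) = sqrt(-221516 + 14182754) = sqrt(13961238)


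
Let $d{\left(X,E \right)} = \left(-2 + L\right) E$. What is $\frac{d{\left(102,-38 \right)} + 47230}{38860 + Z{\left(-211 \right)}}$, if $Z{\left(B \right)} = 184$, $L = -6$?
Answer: $\frac{23767}{19522} \approx 1.2174$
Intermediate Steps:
$d{\left(X,E \right)} = - 8 E$ ($d{\left(X,E \right)} = \left(-2 - 6\right) E = - 8 E$)
$\frac{d{\left(102,-38 \right)} + 47230}{38860 + Z{\left(-211 \right)}} = \frac{\left(-8\right) \left(-38\right) + 47230}{38860 + 184} = \frac{304 + 47230}{39044} = 47534 \cdot \frac{1}{39044} = \frac{23767}{19522}$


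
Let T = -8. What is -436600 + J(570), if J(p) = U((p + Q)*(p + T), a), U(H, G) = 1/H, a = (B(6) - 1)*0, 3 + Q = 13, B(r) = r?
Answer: -142314135999/325960 ≈ -4.3660e+5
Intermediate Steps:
Q = 10 (Q = -3 + 13 = 10)
a = 0 (a = (6 - 1)*0 = 5*0 = 0)
J(p) = 1/((-8 + p)*(10 + p)) (J(p) = 1/((p + 10)*(p - 8)) = 1/((10 + p)*(-8 + p)) = 1/((-8 + p)*(10 + p)))
-436600 + J(570) = -436600 + 1/(-80 + 570² + 2*570) = -436600 + 1/(-80 + 324900 + 1140) = -436600 + 1/325960 = -142314135999/325960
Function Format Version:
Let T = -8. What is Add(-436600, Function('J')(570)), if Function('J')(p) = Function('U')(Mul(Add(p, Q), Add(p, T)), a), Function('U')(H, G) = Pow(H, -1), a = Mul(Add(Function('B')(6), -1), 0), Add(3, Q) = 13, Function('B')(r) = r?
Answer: Rational(-142314135999, 325960) ≈ -4.3660e+5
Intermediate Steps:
Q = 10 (Q = Add(-3, 13) = 10)
a = 0 (a = Mul(Add(6, -1), 0) = Mul(5, 0) = 0)
Function('J')(p) = Mul(Pow(Add(-8, p), -1), Pow(Add(10, p), -1)) (Function('J')(p) = Pow(Mul(Add(p, 10), Add(p, -8)), -1) = Pow(Mul(Add(10, p), Add(-8, p)), -1) = Pow(Mul(Add(-8, p), Add(10, p)), -1) = Mul(Pow(Add(-8, p), -1), Pow(Add(10, p), -1)))
Add(-436600, Function('J')(570)) = Add(-436600, Pow(Add(-80, Pow(570, 2), Mul(2, 570)), -1)) = Add(-436600, Pow(Add(-80, 324900, 1140), -1)) = Add(-436600, Pow(325960, -1)) = Add(-436600, Rational(1, 325960)) = Rational(-142314135999, 325960)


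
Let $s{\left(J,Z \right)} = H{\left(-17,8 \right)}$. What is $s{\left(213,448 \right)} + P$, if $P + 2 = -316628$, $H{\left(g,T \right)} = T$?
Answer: $-316622$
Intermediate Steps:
$P = -316630$ ($P = -2 - 316628 = -316630$)
$s{\left(J,Z \right)} = 8$
$s{\left(213,448 \right)} + P = 8 - 316630 = -316622$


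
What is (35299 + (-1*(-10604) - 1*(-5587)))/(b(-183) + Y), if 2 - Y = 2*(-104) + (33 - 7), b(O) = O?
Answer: 51490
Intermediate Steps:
Y = 184 (Y = 2 - (2*(-104) + (33 - 7)) = 2 - (-208 + 26) = 2 - 1*(-182) = 2 + 182 = 184)
(35299 + (-1*(-10604) - 1*(-5587)))/(b(-183) + Y) = (35299 + (-1*(-10604) - 1*(-5587)))/(-183 + 184) = (35299 + (10604 + 5587))/1 = (35299 + 16191)*1 = 51490*1 = 51490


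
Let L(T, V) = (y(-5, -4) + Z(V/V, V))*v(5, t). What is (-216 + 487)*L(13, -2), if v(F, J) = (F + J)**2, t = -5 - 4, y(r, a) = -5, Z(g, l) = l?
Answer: -30352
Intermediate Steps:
t = -9
L(T, V) = -80 + 16*V (L(T, V) = (-5 + V)*(5 - 9)**2 = (-5 + V)*(-4)**2 = (-5 + V)*16 = -80 + 16*V)
(-216 + 487)*L(13, -2) = (-216 + 487)*(-80 + 16*(-2)) = 271*(-80 - 32) = 271*(-112) = -30352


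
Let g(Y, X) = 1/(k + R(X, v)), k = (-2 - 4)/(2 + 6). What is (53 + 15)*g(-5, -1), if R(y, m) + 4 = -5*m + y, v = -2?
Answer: 16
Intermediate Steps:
R(y, m) = -4 + y - 5*m (R(y, m) = -4 + (-5*m + y) = -4 + (y - 5*m) = -4 + y - 5*m)
k = -¾ (k = -6/8 = -6*⅛ = -¾ ≈ -0.75000)
g(Y, X) = 1/(21/4 + X) (g(Y, X) = 1/(-¾ + (-4 + X - 5*(-2))) = 1/(-¾ + (-4 + X + 10)) = 1/(-¾ + (6 + X)) = 1/(21/4 + X))
(53 + 15)*g(-5, -1) = (53 + 15)*(4/(21 + 4*(-1))) = 68*(4/(21 - 4)) = 68*(4/17) = 16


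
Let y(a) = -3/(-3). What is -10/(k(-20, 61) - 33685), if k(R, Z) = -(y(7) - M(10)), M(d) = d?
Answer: 5/16838 ≈ 0.00029695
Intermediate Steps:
y(a) = 1 (y(a) = -3*(-1/3) = 1)
k(R, Z) = 9 (k(R, Z) = -(1 - 1*10) = -(1 - 10) = -1*(-9) = 9)
-10/(k(-20, 61) - 33685) = -10/(9 - 33685) = -10/(-33676) = -10*(-1/33676) = 5/16838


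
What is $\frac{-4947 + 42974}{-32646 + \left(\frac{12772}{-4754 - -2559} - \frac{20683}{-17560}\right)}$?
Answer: $- \frac{667754120}{573345253} \approx -1.1647$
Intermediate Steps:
$\frac{-4947 + 42974}{-32646 + \left(\frac{12772}{-4754 - -2559} - \frac{20683}{-17560}\right)} = \frac{38027}{-32646 + \left(\frac{12772}{-4754 + 2559} - - \frac{20683}{17560}\right)} = \frac{38027}{-32646 + \left(\frac{12772}{-2195} + \frac{20683}{17560}\right)} = \frac{38027}{-32646 + \left(12772 \left(- \frac{1}{2195}\right) + \frac{20683}{17560}\right)} = \frac{38027}{-32646 + \left(- \frac{12772}{2195} + \frac{20683}{17560}\right)} = \frac{38027}{-32646 - \frac{81493}{17560}} = \frac{38027}{- \frac{573345253}{17560}} = 38027 \left(- \frac{17560}{573345253}\right) = - \frac{667754120}{573345253}$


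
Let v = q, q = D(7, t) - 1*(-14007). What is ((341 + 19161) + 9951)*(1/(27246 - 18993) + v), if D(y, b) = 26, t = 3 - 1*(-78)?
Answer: 3411080050550/8253 ≈ 4.1331e+8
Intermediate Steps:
t = 81 (t = 3 + 78 = 81)
q = 14033 (q = 26 - 1*(-14007) = 26 + 14007 = 14033)
v = 14033
((341 + 19161) + 9951)*(1/(27246 - 18993) + v) = ((341 + 19161) + 9951)*(1/(27246 - 18993) + 14033) = (19502 + 9951)*(1/8253 + 14033) = 29453*(1/8253 + 14033) = 29453*(115814350/8253) = 3411080050550/8253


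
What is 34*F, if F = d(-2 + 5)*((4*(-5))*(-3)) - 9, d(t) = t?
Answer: 5814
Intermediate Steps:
F = 171 (F = (-2 + 5)*((4*(-5))*(-3)) - 9 = 3*(-20*(-3)) - 9 = 3*60 - 9 = 180 - 9 = 171)
34*F = 34*171 = 5814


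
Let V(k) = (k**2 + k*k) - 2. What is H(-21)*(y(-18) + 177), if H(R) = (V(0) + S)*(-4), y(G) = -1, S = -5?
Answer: 4928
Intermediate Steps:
V(k) = -2 + 2*k**2 (V(k) = (k**2 + k**2) - 2 = 2*k**2 - 2 = -2 + 2*k**2)
H(R) = 28 (H(R) = ((-2 + 2*0**2) - 5)*(-4) = ((-2 + 2*0) - 5)*(-4) = ((-2 + 0) - 5)*(-4) = (-2 - 5)*(-4) = -7*(-4) = 28)
H(-21)*(y(-18) + 177) = 28*(-1 + 177) = 28*176 = 4928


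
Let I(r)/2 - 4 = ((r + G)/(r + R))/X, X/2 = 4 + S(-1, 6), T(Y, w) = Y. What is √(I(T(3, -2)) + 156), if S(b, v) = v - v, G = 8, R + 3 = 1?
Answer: √667/2 ≈ 12.913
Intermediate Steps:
R = -2 (R = -3 + 1 = -2)
S(b, v) = 0
X = 8 (X = 2*(4 + 0) = 2*4 = 8)
I(r) = 8 + (8 + r)/(4*(-2 + r)) (I(r) = 8 + 2*(((r + 8)/(r - 2))/8) = 8 + 2*(((8 + r)/(-2 + r))*(⅛)) = 8 + 2*((8 + r)/(8*(-2 + r))) = 8 + (8 + r)/(4*(-2 + r)))
√(I(T(3, -2)) + 156) = √((-56 + 33*3)/(4*(-2 + 3)) + 156) = √((¼)*(-56 + 99)/1 + 156) = √((¼)*1*43 + 156) = √(43/4 + 156) = √(667/4) = √667/2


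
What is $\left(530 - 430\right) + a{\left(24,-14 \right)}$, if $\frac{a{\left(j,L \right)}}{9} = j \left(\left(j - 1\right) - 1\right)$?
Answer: $4852$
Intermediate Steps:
$a{\left(j,L \right)} = 9 j \left(-2 + j\right)$ ($a{\left(j,L \right)} = 9 j \left(\left(j - 1\right) - 1\right) = 9 j \left(\left(-1 + j\right) - 1\right) = 9 j \left(-2 + j\right)$)
$\left(530 - 430\right) + a{\left(24,-14 \right)} = \left(530 - 430\right) + 9 \cdot 24 \left(-2 + 24\right) = 100 + 9 \cdot 24 \cdot 22 = 100 + 4752 = 4852$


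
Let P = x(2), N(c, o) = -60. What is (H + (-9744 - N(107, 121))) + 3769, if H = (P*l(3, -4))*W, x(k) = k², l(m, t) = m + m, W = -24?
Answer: -6491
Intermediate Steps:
l(m, t) = 2*m
P = 4 (P = 2² = 4)
H = -576 (H = (4*(2*3))*(-24) = (4*6)*(-24) = 24*(-24) = -576)
(H + (-9744 - N(107, 121))) + 3769 = (-576 + (-9744 - 1*(-60))) + 3769 = (-576 + (-9744 + 60)) + 3769 = (-576 - 9684) + 3769 = -10260 + 3769 = -6491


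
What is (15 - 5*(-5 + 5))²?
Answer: 225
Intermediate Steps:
(15 - 5*(-5 + 5))² = (15 - 5*0)² = (15 + 0)² = 15² = 225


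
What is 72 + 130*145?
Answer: 18922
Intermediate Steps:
72 + 130*145 = 72 + 18850 = 18922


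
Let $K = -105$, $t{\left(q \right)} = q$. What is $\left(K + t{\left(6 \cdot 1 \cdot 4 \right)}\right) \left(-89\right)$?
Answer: $7209$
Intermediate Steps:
$\left(K + t{\left(6 \cdot 1 \cdot 4 \right)}\right) \left(-89\right) = \left(-105 + 6 \cdot 1 \cdot 4\right) \left(-89\right) = \left(-105 + 6 \cdot 4\right) \left(-89\right) = \left(-105 + 24\right) \left(-89\right) = \left(-81\right) \left(-89\right) = 7209$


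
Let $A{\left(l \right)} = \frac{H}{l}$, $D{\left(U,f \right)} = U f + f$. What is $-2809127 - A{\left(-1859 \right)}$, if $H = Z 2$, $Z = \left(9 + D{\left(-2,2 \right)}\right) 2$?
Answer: $- \frac{5222167065}{1859} \approx -2.8091 \cdot 10^{6}$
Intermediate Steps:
$D{\left(U,f \right)} = f + U f$
$Z = 14$ ($Z = \left(9 + 2 \left(1 - 2\right)\right) 2 = \left(9 + 2 \left(-1\right)\right) 2 = \left(9 - 2\right) 2 = 7 \cdot 2 = 14$)
$H = 28$ ($H = 14 \cdot 2 = 28$)
$A{\left(l \right)} = \frac{28}{l}$
$-2809127 - A{\left(-1859 \right)} = -2809127 - \frac{28}{-1859} = -2809127 - 28 \left(- \frac{1}{1859}\right) = -2809127 - - \frac{28}{1859} = -2809127 + \frac{28}{1859} = - \frac{5222167065}{1859}$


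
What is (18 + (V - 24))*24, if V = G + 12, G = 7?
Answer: 312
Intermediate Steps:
V = 19 (V = 7 + 12 = 19)
(18 + (V - 24))*24 = (18 + (19 - 24))*24 = (18 - 5)*24 = 13*24 = 312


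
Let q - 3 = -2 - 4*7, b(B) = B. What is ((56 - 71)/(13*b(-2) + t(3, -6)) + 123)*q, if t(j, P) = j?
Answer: -76788/23 ≈ -3338.6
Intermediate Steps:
q = -27 (q = 3 + (-2 - 4*7) = 3 + (-2 - 28) = 3 - 30 = -27)
((56 - 71)/(13*b(-2) + t(3, -6)) + 123)*q = ((56 - 71)/(13*(-2) + 3) + 123)*(-27) = (-15/(-26 + 3) + 123)*(-27) = (-15/(-23) + 123)*(-27) = (-15*(-1/23) + 123)*(-27) = (15/23 + 123)*(-27) = (2844/23)*(-27) = -76788/23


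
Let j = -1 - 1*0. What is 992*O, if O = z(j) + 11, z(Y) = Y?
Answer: 9920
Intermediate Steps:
j = -1 (j = -1 + 0 = -1)
O = 10 (O = -1 + 11 = 10)
992*O = 992*10 = 9920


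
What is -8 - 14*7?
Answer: -106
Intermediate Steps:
-8 - 14*7 = -8 - 98 = -106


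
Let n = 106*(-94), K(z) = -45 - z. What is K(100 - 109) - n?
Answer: 9928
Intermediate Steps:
n = -9964
K(100 - 109) - n = (-45 - (100 - 109)) - 1*(-9964) = (-45 - 1*(-9)) + 9964 = (-45 + 9) + 9964 = -36 + 9964 = 9928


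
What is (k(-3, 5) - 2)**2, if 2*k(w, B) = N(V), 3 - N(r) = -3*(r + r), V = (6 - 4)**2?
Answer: 529/4 ≈ 132.25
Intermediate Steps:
V = 4 (V = 2**2 = 4)
N(r) = 3 + 6*r (N(r) = 3 - (-3)*(r + r) = 3 - (-3)*2*r = 3 - (-6)*r = 3 + 6*r)
k(w, B) = 27/2 (k(w, B) = (3 + 6*4)/2 = (3 + 24)/2 = (1/2)*27 = 27/2)
(k(-3, 5) - 2)**2 = (27/2 - 2)**2 = (23/2)**2 = 529/4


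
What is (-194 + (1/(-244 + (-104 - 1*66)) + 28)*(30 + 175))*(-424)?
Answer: -486717868/207 ≈ -2.3513e+6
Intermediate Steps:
(-194 + (1/(-244 + (-104 - 1*66)) + 28)*(30 + 175))*(-424) = (-194 + (1/(-244 + (-104 - 66)) + 28)*205)*(-424) = (-194 + (1/(-244 - 170) + 28)*205)*(-424) = (-194 + (1/(-414) + 28)*205)*(-424) = (-194 + (-1/414 + 28)*205)*(-424) = (-194 + (11591/414)*205)*(-424) = (-194 + 2376155/414)*(-424) = (2295839/414)*(-424) = -486717868/207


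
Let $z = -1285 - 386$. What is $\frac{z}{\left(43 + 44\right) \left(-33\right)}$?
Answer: $\frac{557}{957} \approx 0.58203$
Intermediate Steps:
$z = -1671$
$\frac{z}{\left(43 + 44\right) \left(-33\right)} = - \frac{1671}{\left(43 + 44\right) \left(-33\right)} = - \frac{1671}{87 \left(-33\right)} = - \frac{1671}{-2871} = \left(-1671\right) \left(- \frac{1}{2871}\right) = \frac{557}{957}$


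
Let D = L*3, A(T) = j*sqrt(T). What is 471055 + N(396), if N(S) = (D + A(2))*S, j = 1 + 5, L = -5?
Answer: 465115 + 2376*sqrt(2) ≈ 4.6848e+5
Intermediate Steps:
j = 6
A(T) = 6*sqrt(T)
D = -15 (D = -5*3 = -15)
N(S) = S*(-15 + 6*sqrt(2)) (N(S) = (-15 + 6*sqrt(2))*S = S*(-15 + 6*sqrt(2)))
471055 + N(396) = 471055 + 3*396*(-5 + 2*sqrt(2)) = 471055 + (-5940 + 2376*sqrt(2)) = 465115 + 2376*sqrt(2)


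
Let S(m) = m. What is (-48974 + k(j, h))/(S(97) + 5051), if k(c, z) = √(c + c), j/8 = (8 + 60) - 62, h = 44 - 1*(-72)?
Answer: -24487/2574 + √6/1287 ≈ -9.5113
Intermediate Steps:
h = 116 (h = 44 + 72 = 116)
j = 48 (j = 8*((8 + 60) - 62) = 8*(68 - 62) = 8*6 = 48)
k(c, z) = √2*√c (k(c, z) = √(2*c) = √2*√c)
(-48974 + k(j, h))/(S(97) + 5051) = (-48974 + √2*√48)/(97 + 5051) = (-48974 + √2*(4*√3))/5148 = (-48974 + 4*√6)*(1/5148) = -24487/2574 + √6/1287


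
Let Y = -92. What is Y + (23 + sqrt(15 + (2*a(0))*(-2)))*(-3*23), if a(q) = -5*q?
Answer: -1679 - 69*sqrt(15) ≈ -1946.2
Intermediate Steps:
Y + (23 + sqrt(15 + (2*a(0))*(-2)))*(-3*23) = -92 + (23 + sqrt(15 + (2*(-5*0))*(-2)))*(-3*23) = -92 + (23 + sqrt(15 + (2*0)*(-2)))*(-69) = -92 + (23 + sqrt(15 + 0*(-2)))*(-69) = -92 + (23 + sqrt(15 + 0))*(-69) = -92 + (23 + sqrt(15))*(-69) = -92 + (-1587 - 69*sqrt(15)) = -1679 - 69*sqrt(15)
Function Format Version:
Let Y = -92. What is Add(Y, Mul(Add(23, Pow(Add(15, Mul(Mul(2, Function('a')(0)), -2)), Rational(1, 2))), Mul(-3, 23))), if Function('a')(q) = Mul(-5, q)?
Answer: Add(-1679, Mul(-69, Pow(15, Rational(1, 2)))) ≈ -1946.2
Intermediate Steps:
Add(Y, Mul(Add(23, Pow(Add(15, Mul(Mul(2, Function('a')(0)), -2)), Rational(1, 2))), Mul(-3, 23))) = Add(-92, Mul(Add(23, Pow(Add(15, Mul(Mul(2, Mul(-5, 0)), -2)), Rational(1, 2))), Mul(-3, 23))) = Add(-92, Mul(Add(23, Pow(Add(15, Mul(Mul(2, 0), -2)), Rational(1, 2))), -69)) = Add(-92, Mul(Add(23, Pow(Add(15, Mul(0, -2)), Rational(1, 2))), -69)) = Add(-92, Mul(Add(23, Pow(Add(15, 0), Rational(1, 2))), -69)) = Add(-92, Mul(Add(23, Pow(15, Rational(1, 2))), -69)) = Add(-92, Add(-1587, Mul(-69, Pow(15, Rational(1, 2))))) = Add(-1679, Mul(-69, Pow(15, Rational(1, 2))))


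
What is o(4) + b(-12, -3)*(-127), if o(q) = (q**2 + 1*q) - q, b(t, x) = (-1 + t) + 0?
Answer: 1667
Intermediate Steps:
b(t, x) = -1 + t
o(q) = q**2 (o(q) = (q**2 + q) - q = (q + q**2) - q = q**2)
o(4) + b(-12, -3)*(-127) = 4**2 + (-1 - 12)*(-127) = 16 - 13*(-127) = 16 + 1651 = 1667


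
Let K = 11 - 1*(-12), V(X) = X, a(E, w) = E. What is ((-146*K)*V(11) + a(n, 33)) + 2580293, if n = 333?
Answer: 2543688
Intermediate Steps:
K = 23 (K = 11 + 12 = 23)
((-146*K)*V(11) + a(n, 33)) + 2580293 = (-146*23*11 + 333) + 2580293 = (-3358*11 + 333) + 2580293 = (-36938 + 333) + 2580293 = -36605 + 2580293 = 2543688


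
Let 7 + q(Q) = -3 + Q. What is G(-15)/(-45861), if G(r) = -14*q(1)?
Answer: -42/15287 ≈ -0.0027474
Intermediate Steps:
q(Q) = -10 + Q (q(Q) = -7 + (-3 + Q) = -10 + Q)
G(r) = 126 (G(r) = -14*(-10 + 1) = -14*(-9) = 126)
G(-15)/(-45861) = 126/(-45861) = 126*(-1/45861) = -42/15287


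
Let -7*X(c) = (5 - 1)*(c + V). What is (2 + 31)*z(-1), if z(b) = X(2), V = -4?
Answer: 264/7 ≈ 37.714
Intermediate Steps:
X(c) = 16/7 - 4*c/7 (X(c) = -(5 - 1)*(c - 4)/7 = -4*(-4 + c)/7 = -(-16 + 4*c)/7 = 16/7 - 4*c/7)
z(b) = 8/7 (z(b) = 16/7 - 4/7*2 = 16/7 - 8/7 = 8/7)
(2 + 31)*z(-1) = (2 + 31)*(8/7) = 33*(8/7) = 264/7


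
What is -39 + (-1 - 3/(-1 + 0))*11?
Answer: -17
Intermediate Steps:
-39 + (-1 - 3/(-1 + 0))*11 = -39 + (-1 - 3/(-1))*11 = -39 + (-1 - 3*(-1))*11 = -39 + (-1 + 3)*11 = -39 + 2*11 = -39 + 22 = -17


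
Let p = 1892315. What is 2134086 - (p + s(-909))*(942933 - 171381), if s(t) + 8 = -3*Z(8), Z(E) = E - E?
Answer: -1460011116378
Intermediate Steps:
Z(E) = 0
s(t) = -8 (s(t) = -8 - 3*0 = -8 + 0 = -8)
2134086 - (p + s(-909))*(942933 - 171381) = 2134086 - (1892315 - 8)*(942933 - 171381) = 2134086 - 1892307*771552 = 2134086 - 1*1460013250464 = 2134086 - 1460013250464 = -1460011116378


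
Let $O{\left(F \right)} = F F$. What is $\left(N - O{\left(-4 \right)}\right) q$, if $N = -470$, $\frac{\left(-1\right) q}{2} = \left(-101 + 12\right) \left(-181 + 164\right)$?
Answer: $1470636$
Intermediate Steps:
$O{\left(F \right)} = F^{2}$
$q = -3026$ ($q = - 2 \left(-101 + 12\right) \left(-181 + 164\right) = - 2 \left(\left(-89\right) \left(-17\right)\right) = \left(-2\right) 1513 = -3026$)
$\left(N - O{\left(-4 \right)}\right) q = \left(-470 - \left(-4\right)^{2}\right) \left(-3026\right) = \left(-470 - 16\right) \left(-3026\right) = \left(-486\right) \left(-3026\right) = 1470636$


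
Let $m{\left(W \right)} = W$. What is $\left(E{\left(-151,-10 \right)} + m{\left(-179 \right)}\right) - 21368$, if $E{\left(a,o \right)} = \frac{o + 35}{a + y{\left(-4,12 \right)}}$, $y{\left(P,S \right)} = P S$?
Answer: $- \frac{4287878}{199} \approx -21547.0$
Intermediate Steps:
$E{\left(a,o \right)} = \frac{35 + o}{-48 + a}$ ($E{\left(a,o \right)} = \frac{o + 35}{a - 48} = \frac{35 + o}{a - 48} = \frac{35 + o}{-48 + a}$)
$\left(E{\left(-151,-10 \right)} + m{\left(-179 \right)}\right) - 21368 = \left(\frac{35 - 10}{-48 - 151} - 179\right) - 21368 = \left(\frac{1}{-199} \cdot 25 - 179\right) - 21368 = \left(\left(- \frac{1}{199}\right) 25 - 179\right) - 21368 = \left(- \frac{25}{199} - 179\right) - 21368 = - \frac{35646}{199} - 21368 = - \frac{4287878}{199}$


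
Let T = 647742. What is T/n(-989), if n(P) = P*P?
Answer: 647742/978121 ≈ 0.66223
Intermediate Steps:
n(P) = P**2
T/n(-989) = 647742/((-989)**2) = 647742/978121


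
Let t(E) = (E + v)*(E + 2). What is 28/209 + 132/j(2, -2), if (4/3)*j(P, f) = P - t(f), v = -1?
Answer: 18420/209 ≈ 88.134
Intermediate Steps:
t(E) = (-1 + E)*(2 + E) (t(E) = (E - 1)*(E + 2) = (-1 + E)*(2 + E))
j(P, f) = 3/2 - 3*f/4 - 3*f**2/4 + 3*P/4 (j(P, f) = 3*(P - (-2 + f + f**2))/4 = 3*(P + (2 - f - f**2))/4 = 3*(2 + P - f - f**2)/4 = 3/2 - 3*f/4 - 3*f**2/4 + 3*P/4)
28/209 + 132/j(2, -2) = 28/209 + 132/(3/2 - 3/4*(-2) - 3/4*(-2)**2 + (3/4)*2) = 28*(1/209) + 132/(3/2 + 3/2 - 3/4*4 + 3/2) = 28/209 + 132/(3/2 + 3/2 - 3 + 3/2) = 28/209 + 132/(3/2) = 28/209 + 132*(2/3) = 28/209 + 88 = 18420/209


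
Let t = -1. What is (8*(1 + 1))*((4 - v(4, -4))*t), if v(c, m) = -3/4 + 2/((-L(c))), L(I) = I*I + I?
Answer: -388/5 ≈ -77.600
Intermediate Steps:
L(I) = I + I² (L(I) = I² + I = I + I²)
v(c, m) = -¾ - 2/(c*(1 + c)) (v(c, m) = -3/4 + 2/((-c*(1 + c))) = -3*¼ + 2/((-c*(1 + c))) = -¾ + 2*(-1/(c*(1 + c))) = -¾ - 2/(c*(1 + c)))
(8*(1 + 1))*((4 - v(4, -4))*t) = (8*(1 + 1))*((4 - (-8 - 3*4*(1 + 4))/(4*4*(1 + 4)))*(-1)) = (8*2)*((4 - (-8 - 3*4*5)/(4*4*5))*(-1)) = 16*((4 - (-8 - 60)/(4*4*5))*(-1)) = 16*((4 - (-68)/(4*4*5))*(-1)) = 16*((4 - 1*(-17/20))*(-1)) = 16*((4 + 17/20)*(-1)) = 16*((97/20)*(-1)) = 16*(-97/20) = -388/5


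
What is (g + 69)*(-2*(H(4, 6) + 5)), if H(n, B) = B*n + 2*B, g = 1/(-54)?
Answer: -152725/27 ≈ -5656.5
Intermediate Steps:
g = -1/54 ≈ -0.018519
H(n, B) = 2*B + B*n
(g + 69)*(-2*(H(4, 6) + 5)) = (-1/54 + 69)*(-2*(6*(2 + 4) + 5)) = 3725*(-2*(6*6 + 5))/54 = 3725*(-2*(36 + 5))/54 = 3725*(-2*41)/54 = (3725/54)*(-82) = -152725/27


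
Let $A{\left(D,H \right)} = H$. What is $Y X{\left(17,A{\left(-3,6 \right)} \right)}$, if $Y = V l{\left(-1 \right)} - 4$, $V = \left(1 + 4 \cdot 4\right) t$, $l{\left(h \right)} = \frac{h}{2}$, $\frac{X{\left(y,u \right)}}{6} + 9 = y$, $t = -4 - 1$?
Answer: $1848$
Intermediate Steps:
$t = -5$
$X{\left(y,u \right)} = -54 + 6 y$
$l{\left(h \right)} = \frac{h}{2}$ ($l{\left(h \right)} = h \frac{1}{2} = \frac{h}{2}$)
$V = -85$ ($V = \left(1 + 4 \cdot 4\right) \left(-5\right) = \left(1 + 16\right) \left(-5\right) = 17 \left(-5\right) = -85$)
$Y = \frac{77}{2}$ ($Y = - 85 \cdot \frac{1}{2} \left(-1\right) - 4 = \left(-85\right) \left(- \frac{1}{2}\right) - 4 = \frac{85}{2} - 4 = \frac{77}{2} \approx 38.5$)
$Y X{\left(17,A{\left(-3,6 \right)} \right)} = \frac{77 \left(-54 + 6 \cdot 17\right)}{2} = \frac{77 \left(-54 + 102\right)}{2} = \frac{77}{2} \cdot 48 = 1848$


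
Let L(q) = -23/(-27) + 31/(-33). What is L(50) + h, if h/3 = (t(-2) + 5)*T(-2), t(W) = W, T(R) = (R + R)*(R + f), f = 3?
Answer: -10718/297 ≈ -36.088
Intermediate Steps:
L(q) = -26/297 (L(q) = -23*(-1/27) + 31*(-1/33) = 23/27 - 31/33 = -26/297)
T(R) = 2*R*(3 + R) (T(R) = (R + R)*(R + 3) = (2*R)*(3 + R) = 2*R*(3 + R))
h = -36 (h = 3*((-2 + 5)*(2*(-2)*(3 - 2))) = 3*(3*(2*(-2)*1)) = 3*(3*(-4)) = 3*(-12) = -36)
L(50) + h = -26/297 - 36 = -10718/297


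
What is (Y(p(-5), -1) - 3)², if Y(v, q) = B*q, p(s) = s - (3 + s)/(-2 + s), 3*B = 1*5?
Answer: 196/9 ≈ 21.778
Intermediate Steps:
B = 5/3 (B = (1*5)/3 = (⅓)*5 = 5/3 ≈ 1.6667)
p(s) = s - (3 + s)/(-2 + s)
Y(v, q) = 5*q/3
(Y(p(-5), -1) - 3)² = ((5/3)*(-1) - 3)² = (-5/3 - 3)² = (-14/3)² = 196/9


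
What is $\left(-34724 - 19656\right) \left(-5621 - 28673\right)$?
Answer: $1864907720$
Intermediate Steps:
$\left(-34724 - 19656\right) \left(-5621 - 28673\right) = - 54380 \left(-5621 - 28673\right) = \left(-54380\right) \left(-34294\right) = 1864907720$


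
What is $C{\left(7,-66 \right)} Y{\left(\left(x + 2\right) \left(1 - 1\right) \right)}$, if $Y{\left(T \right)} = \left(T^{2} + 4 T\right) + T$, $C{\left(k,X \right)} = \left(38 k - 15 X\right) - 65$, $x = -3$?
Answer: $0$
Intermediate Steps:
$C{\left(k,X \right)} = -65 - 15 X + 38 k$ ($C{\left(k,X \right)} = \left(- 15 X + 38 k\right) - 65 = -65 - 15 X + 38 k$)
$Y{\left(T \right)} = T^{2} + 5 T$
$C{\left(7,-66 \right)} Y{\left(\left(x + 2\right) \left(1 - 1\right) \right)} = \left(-65 - -990 + 38 \cdot 7\right) \left(-3 + 2\right) \left(1 - 1\right) \left(5 + \left(-3 + 2\right) \left(1 - 1\right)\right) = \left(-65 + 990 + 266\right) \left(-1\right) 0 \left(5 - 0\right) = 1191 \cdot 0 \left(5 + 0\right) = 1191 \cdot 0 \cdot 5 = 1191 \cdot 0 = 0$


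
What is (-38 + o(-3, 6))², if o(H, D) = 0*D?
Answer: 1444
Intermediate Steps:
o(H, D) = 0
(-38 + o(-3, 6))² = (-38 + 0)² = (-38)² = 1444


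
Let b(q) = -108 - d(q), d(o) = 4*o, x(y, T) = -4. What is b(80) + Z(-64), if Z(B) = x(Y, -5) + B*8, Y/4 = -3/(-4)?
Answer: -944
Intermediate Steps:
Y = 3 (Y = 4*(-3/(-4)) = 4*(-3*(-1/4)) = 4*(3/4) = 3)
Z(B) = -4 + 8*B (Z(B) = -4 + B*8 = -4 + 8*B)
b(q) = -108 - 4*q
b(80) + Z(-64) = (-108 - 4*80) + (-4 + 8*(-64)) = (-108 - 320) + (-4 - 512) = -428 - 516 = -944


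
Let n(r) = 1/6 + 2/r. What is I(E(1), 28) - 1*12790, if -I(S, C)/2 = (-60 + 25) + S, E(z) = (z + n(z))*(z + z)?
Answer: -38198/3 ≈ -12733.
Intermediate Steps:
n(r) = 1/6 + 2/r (n(r) = 1*(1/6) + 2/r = 1/6 + 2/r)
E(z) = 2*z*(z + (12 + z)/(6*z)) (E(z) = (z + (12 + z)/(6*z))*(z + z) = (z + (12 + z)/(6*z))*(2*z) = 2*z*(z + (12 + z)/(6*z)))
I(S, C) = 70 - 2*S (I(S, C) = -2*((-60 + 25) + S) = -2*(-35 + S) = 70 - 2*S)
I(E(1), 28) - 1*12790 = (70 - 2*(4 + 2*1**2 + (1/3)*1)) - 1*12790 = (70 - 2*(4 + 2*1 + 1/3)) - 12790 = (70 - 2*(4 + 2 + 1/3)) - 12790 = (70 - 2*19/3) - 12790 = (70 - 38/3) - 12790 = 172/3 - 12790 = -38198/3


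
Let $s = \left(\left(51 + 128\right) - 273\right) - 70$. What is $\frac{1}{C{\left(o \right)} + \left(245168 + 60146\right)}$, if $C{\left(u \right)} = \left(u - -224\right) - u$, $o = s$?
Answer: $\frac{1}{305538} \approx 3.2729 \cdot 10^{-6}$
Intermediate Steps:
$s = -164$ ($s = \left(179 - 273\right) - 70 = -94 - 70 = -164$)
$o = -164$
$C{\left(u \right)} = 224$ ($C{\left(u \right)} = \left(u + 224\right) - u = \left(224 + u\right) - u = 224$)
$\frac{1}{C{\left(o \right)} + \left(245168 + 60146\right)} = \frac{1}{224 + \left(245168 + 60146\right)} = \frac{1}{224 + 305314} = \frac{1}{305538}$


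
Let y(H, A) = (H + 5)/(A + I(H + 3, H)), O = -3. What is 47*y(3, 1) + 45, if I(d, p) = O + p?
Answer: 421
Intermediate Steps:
I(d, p) = -3 + p
y(H, A) = (5 + H)/(-3 + A + H) (y(H, A) = (H + 5)/(A + (-3 + H)) = (5 + H)/(-3 + A + H))
47*y(3, 1) + 45 = 47*((5 + 3)/(-3 + 1 + 3)) + 45 = 47*(8/1) + 45 = 47*(1*8) + 45 = 47*8 + 45 = 376 + 45 = 421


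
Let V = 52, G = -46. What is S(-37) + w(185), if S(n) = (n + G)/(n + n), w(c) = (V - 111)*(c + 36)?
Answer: -964803/74 ≈ -13038.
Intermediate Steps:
w(c) = -2124 - 59*c (w(c) = (52 - 111)*(c + 36) = -59*(36 + c) = -2124 - 59*c)
S(n) = (-46 + n)/(2*n) (S(n) = (n - 46)/(n + n) = (-46 + n)/((2*n)) = (-46 + n)*(1/(2*n)) = (-46 + n)/(2*n))
S(-37) + w(185) = (½)*(-46 - 37)/(-37) + (-2124 - 59*185) = (½)*(-1/37)*(-83) + (-2124 - 10915) = 83/74 - 13039 = -964803/74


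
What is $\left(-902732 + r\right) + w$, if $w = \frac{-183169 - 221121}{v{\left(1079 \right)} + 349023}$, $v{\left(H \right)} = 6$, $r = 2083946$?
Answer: $\frac{412277536916}{349029} \approx 1.1812 \cdot 10^{6}$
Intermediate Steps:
$w = - \frac{404290}{349029}$ ($w = \frac{-183169 - 221121}{6 + 349023} = - \frac{404290}{349029} \approx -1.1583$)
$\left(-902732 + r\right) + w = \left(-902732 + 2083946\right) - \frac{404290}{349029} = 1181214 - \frac{404290}{349029} = \frac{412277536916}{349029}$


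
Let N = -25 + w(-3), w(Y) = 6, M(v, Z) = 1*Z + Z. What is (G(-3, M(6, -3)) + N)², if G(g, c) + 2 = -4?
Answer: 625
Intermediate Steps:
M(v, Z) = 2*Z (M(v, Z) = Z + Z = 2*Z)
G(g, c) = -6 (G(g, c) = -2 - 4 = -6)
N = -19 (N = -25 + 6 = -19)
(G(-3, M(6, -3)) + N)² = (-6 - 19)² = (-25)² = 625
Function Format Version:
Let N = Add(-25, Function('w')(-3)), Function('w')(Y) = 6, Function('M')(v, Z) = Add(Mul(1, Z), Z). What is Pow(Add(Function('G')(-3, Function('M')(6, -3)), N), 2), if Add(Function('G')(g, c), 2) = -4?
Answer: 625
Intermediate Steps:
Function('M')(v, Z) = Mul(2, Z) (Function('M')(v, Z) = Add(Z, Z) = Mul(2, Z))
Function('G')(g, c) = -6 (Function('G')(g, c) = Add(-2, -4) = -6)
N = -19 (N = Add(-25, 6) = -19)
Pow(Add(Function('G')(-3, Function('M')(6, -3)), N), 2) = Pow(Add(-6, -19), 2) = Pow(-25, 2) = 625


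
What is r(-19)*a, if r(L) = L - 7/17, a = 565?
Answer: -186450/17 ≈ -10968.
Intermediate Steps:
r(L) = -7/17 + L (r(L) = L - 7*1/17 = L - 7/17 = -7/17 + L)
r(-19)*a = (-7/17 - 19)*565 = -330/17*565 = -186450/17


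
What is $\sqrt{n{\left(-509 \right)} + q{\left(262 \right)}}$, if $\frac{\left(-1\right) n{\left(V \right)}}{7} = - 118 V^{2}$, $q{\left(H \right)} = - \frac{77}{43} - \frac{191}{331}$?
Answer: $\frac{17 \sqrt{150006702084006}}{14233} \approx 14629.0$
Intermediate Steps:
$q{\left(H \right)} = - \frac{33700}{14233}$ ($q{\left(H \right)} = \left(-77\right) \frac{1}{43} - \frac{191}{331} = - \frac{77}{43} - \frac{191}{331} = - \frac{33700}{14233}$)
$n{\left(V \right)} = 826 V^{2}$ ($n{\left(V \right)} = - 7 \left(- 118 V^{2}\right) = 826 V^{2}$)
$\sqrt{n{\left(-509 \right)} + q{\left(262 \right)}} = \sqrt{826 \left(-509\right)^{2} - \frac{33700}{14233}} = \sqrt{826 \cdot 259081 - \frac{33700}{14233}} = \sqrt{214000906 - \frac{33700}{14233}} = \sqrt{\frac{3045874861398}{14233}} = \frac{17 \sqrt{150006702084006}}{14233}$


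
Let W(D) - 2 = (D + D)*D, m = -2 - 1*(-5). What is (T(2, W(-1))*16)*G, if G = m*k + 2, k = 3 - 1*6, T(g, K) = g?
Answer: -224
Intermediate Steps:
m = 3 (m = -2 + 5 = 3)
W(D) = 2 + 2*D² (W(D) = 2 + (D + D)*D = 2 + (2*D)*D = 2 + 2*D²)
k = -3 (k = 3 - 6 = -3)
G = -7 (G = 3*(-3) + 2 = -9 + 2 = -7)
(T(2, W(-1))*16)*G = (2*16)*(-7) = 32*(-7) = -224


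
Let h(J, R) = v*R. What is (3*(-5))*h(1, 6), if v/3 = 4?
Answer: -1080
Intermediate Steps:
v = 12 (v = 3*4 = 12)
h(J, R) = 12*R
(3*(-5))*h(1, 6) = (3*(-5))*(12*6) = -15*72 = -1080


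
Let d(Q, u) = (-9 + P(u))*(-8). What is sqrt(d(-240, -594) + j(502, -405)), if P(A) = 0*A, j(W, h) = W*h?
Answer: 3*I*sqrt(22582) ≈ 450.82*I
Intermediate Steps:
P(A) = 0
d(Q, u) = 72 (d(Q, u) = (-9 + 0)*(-8) = -9*(-8) = 72)
sqrt(d(-240, -594) + j(502, -405)) = sqrt(72 + 502*(-405)) = sqrt(72 - 203310) = sqrt(-203238) = 3*I*sqrt(22582)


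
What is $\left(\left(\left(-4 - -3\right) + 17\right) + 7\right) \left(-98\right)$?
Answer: $-2254$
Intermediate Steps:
$\left(\left(\left(-4 - -3\right) + 17\right) + 7\right) \left(-98\right) = \left(\left(\left(-4 + 3\right) + 17\right) + 7\right) \left(-98\right) = \left(\left(-1 + 17\right) + 7\right) \left(-98\right) = \left(16 + 7\right) \left(-98\right) = 23 \left(-98\right) = -2254$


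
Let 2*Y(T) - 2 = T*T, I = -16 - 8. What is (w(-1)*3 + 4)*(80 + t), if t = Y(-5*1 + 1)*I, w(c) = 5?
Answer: -2584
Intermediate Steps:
I = -24
Y(T) = 1 + T²/2 (Y(T) = 1 + (T*T)/2 = 1 + T²/2)
t = -216 (t = (1 + (-5*1 + 1)²/2)*(-24) = (1 + (-5 + 1)²/2)*(-24) = (1 + (½)*(-4)²)*(-24) = (1 + (½)*16)*(-24) = (1 + 8)*(-24) = 9*(-24) = -216)
(w(-1)*3 + 4)*(80 + t) = (5*3 + 4)*(80 - 216) = (15 + 4)*(-136) = 19*(-136) = -2584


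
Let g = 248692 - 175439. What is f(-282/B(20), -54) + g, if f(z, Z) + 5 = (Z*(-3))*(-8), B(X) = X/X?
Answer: 71952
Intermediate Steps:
B(X) = 1
g = 73253
f(z, Z) = -5 + 24*Z (f(z, Z) = -5 + (Z*(-3))*(-8) = -5 - 3*Z*(-8) = -5 + 24*Z)
f(-282/B(20), -54) + g = (-5 + 24*(-54)) + 73253 = (-5 - 1296) + 73253 = -1301 + 73253 = 71952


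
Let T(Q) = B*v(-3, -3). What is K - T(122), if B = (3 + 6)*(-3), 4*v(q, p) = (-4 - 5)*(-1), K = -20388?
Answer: -81309/4 ≈ -20327.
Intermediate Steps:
v(q, p) = 9/4 (v(q, p) = ((-4 - 5)*(-1))/4 = (-9*(-1))/4 = (¼)*9 = 9/4)
B = -27 (B = 9*(-3) = -27)
T(Q) = -243/4 (T(Q) = -27*9/4 = -243/4)
K - T(122) = -20388 - 1*(-243/4) = -20388 + 243/4 = -81309/4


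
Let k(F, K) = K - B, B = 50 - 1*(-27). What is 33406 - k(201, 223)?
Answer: 33260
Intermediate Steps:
B = 77 (B = 50 + 27 = 77)
k(F, K) = -77 + K (k(F, K) = K - 1*77 = K - 77 = -77 + K)
33406 - k(201, 223) = 33406 - (-77 + 223) = 33406 - 1*146 = 33406 - 146 = 33260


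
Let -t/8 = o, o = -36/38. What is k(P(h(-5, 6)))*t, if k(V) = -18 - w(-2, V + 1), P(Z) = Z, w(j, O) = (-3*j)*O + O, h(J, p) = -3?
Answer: -576/19 ≈ -30.316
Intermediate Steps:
w(j, O) = O - 3*O*j (w(j, O) = -3*O*j + O = O - 3*O*j)
o = -18/19 (o = -36*1/38 = -18/19 ≈ -0.94737)
k(V) = -25 - 7*V (k(V) = -18 - (V + 1)*(1 - 3*(-2)) = -18 - (1 + V)*(1 + 6) = -18 - (1 + V)*7 = -18 - (7 + 7*V) = -18 + (-7 - 7*V) = -25 - 7*V)
t = 144/19 (t = -8*(-18/19) = 144/19 ≈ 7.5789)
k(P(h(-5, 6)))*t = (-25 - 7*(-3))*(144/19) = (-25 + 21)*(144/19) = -4*144/19 = -576/19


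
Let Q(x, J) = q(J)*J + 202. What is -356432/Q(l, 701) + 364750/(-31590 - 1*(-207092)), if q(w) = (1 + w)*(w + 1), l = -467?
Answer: 31485612677409/15157046216153 ≈ 2.0773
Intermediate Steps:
q(w) = (1 + w)² (q(w) = (1 + w)*(1 + w) = (1 + w)²)
Q(x, J) = 202 + J*(1 + J)² (Q(x, J) = (1 + J)²*J + 202 = J*(1 + J)² + 202 = 202 + J*(1 + J)²)
-356432/Q(l, 701) + 364750/(-31590 - 1*(-207092)) = -356432/(202 + 701*(1 + 701)²) + 364750/(-31590 - 1*(-207092)) = -356432/(202 + 701*702²) + 364750/(-31590 + 207092) = -356432/(202 + 701*492804) + 364750/175502 = -356432/(202 + 345455604) + 364750*(1/175502) = -356432/345455806 + 182375/87751 = -356432*1/345455806 + 182375/87751 = -178216/172727903 + 182375/87751 = 31485612677409/15157046216153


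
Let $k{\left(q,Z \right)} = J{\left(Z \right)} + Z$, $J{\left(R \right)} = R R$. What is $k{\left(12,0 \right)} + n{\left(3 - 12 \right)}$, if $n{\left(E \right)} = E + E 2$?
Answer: $-27$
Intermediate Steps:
$J{\left(R \right)} = R^{2}$
$n{\left(E \right)} = 3 E$ ($n{\left(E \right)} = E + 2 E = 3 E$)
$k{\left(q,Z \right)} = Z + Z^{2}$ ($k{\left(q,Z \right)} = Z^{2} + Z = Z + Z^{2}$)
$k{\left(12,0 \right)} + n{\left(3 - 12 \right)} = 0 \left(1 + 0\right) + 3 \left(3 - 12\right) = 0 \cdot 1 + 3 \left(3 - 12\right) = 0 + 3 \left(-9\right) = 0 - 27 = -27$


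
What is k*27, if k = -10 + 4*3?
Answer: 54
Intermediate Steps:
k = 2 (k = -10 + 12 = 2)
k*27 = 2*27 = 54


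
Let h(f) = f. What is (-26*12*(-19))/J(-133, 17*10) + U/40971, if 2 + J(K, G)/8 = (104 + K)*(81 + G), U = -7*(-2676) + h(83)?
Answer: 3949352/11048513 ≈ 0.35746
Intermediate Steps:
U = 18815 (U = -7*(-2676) + 83 = 18732 + 83 = 18815)
J(K, G) = -16 + 8*(81 + G)*(104 + K) (J(K, G) = -16 + 8*((104 + K)*(81 + G)) = -16 + 8*((81 + G)*(104 + K)) = -16 + 8*(81 + G)*(104 + K))
(-26*12*(-19))/J(-133, 17*10) + U/40971 = (-26*12*(-19))/(67376 + 648*(-133) + 832*(17*10) + 8*(17*10)*(-133)) + 18815/40971 = (-312*(-19))/(67376 - 86184 + 832*170 + 8*170*(-133)) + 18815*(1/40971) = 5928/(67376 - 86184 + 141440 - 180880) + 18815/40971 = 5928/(-58248) + 18815/40971 = 5928*(-1/58248) + 18815/40971 = -247/2427 + 18815/40971 = 3949352/11048513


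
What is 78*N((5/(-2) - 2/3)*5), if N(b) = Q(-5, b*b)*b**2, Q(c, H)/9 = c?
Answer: -1759875/2 ≈ -8.7994e+5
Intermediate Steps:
Q(c, H) = 9*c
N(b) = -45*b**2 (N(b) = (9*(-5))*b**2 = -45*b**2)
78*N((5/(-2) - 2/3)*5) = 78*(-45*25*(5/(-2) - 2/3)**2) = 78*(-45*25*(5*(-1/2) - 2*1/3)**2) = 78*(-45*25*(-5/2 - 2/3)**2) = 78*(-45*(-19/6*5)**2) = 78*(-45*(-95/6)**2) = 78*(-45*9025/36) = 78*(-45125/4) = -1759875/2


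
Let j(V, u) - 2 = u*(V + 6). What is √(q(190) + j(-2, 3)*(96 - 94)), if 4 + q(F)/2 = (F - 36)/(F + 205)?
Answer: 12*√22515/395 ≈ 4.5585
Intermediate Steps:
j(V, u) = 2 + u*(6 + V) (j(V, u) = 2 + u*(V + 6) = 2 + u*(6 + V))
q(F) = -8 + 2*(-36 + F)/(205 + F) (q(F) = -8 + 2*((F - 36)/(F + 205)) = -8 + 2*((-36 + F)/(205 + F)) = -8 + 2*(-36 + F)/(205 + F))
√(q(190) + j(-2, 3)*(96 - 94)) = √(2*(-856 - 3*190)/(205 + 190) + (2 + 6*3 - 2*3)*(96 - 94)) = √(2*(-856 - 570)/395 + (2 + 18 - 6)*2) = √(2*(1/395)*(-1426) + 14*2) = √(-2852/395 + 28) = √(8208/395) = 12*√22515/395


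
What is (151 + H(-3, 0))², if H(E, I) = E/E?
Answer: 23104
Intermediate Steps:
H(E, I) = 1
(151 + H(-3, 0))² = (151 + 1)² = 152² = 23104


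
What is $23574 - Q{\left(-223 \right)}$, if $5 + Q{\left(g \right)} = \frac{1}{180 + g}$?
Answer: $\frac{1013898}{43} \approx 23579.0$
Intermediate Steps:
$Q{\left(g \right)} = -5 + \frac{1}{180 + g}$
$23574 - Q{\left(-223 \right)} = 23574 - \frac{-899 - -1115}{180 - 223} = 23574 - \frac{-899 + 1115}{-43} = 23574 - \left(- \frac{1}{43}\right) 216 = 23574 - - \frac{216}{43} = 23574 + \frac{216}{43} = \frac{1013898}{43}$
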